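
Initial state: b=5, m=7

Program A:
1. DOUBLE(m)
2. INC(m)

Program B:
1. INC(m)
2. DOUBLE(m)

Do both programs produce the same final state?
No

Program A final state: b=5, m=15
Program B final state: b=5, m=16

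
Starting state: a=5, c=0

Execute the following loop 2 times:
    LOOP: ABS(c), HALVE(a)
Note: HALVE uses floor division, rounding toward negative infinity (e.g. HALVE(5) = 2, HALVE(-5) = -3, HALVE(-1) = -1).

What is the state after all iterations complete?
a=1, c=0

Iteration trace:
Start: a=5, c=0
After iteration 1: a=2, c=0
After iteration 2: a=1, c=0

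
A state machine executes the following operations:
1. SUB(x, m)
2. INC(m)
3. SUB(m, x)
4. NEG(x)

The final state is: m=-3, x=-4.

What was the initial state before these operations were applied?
m=0, x=4

Working backwards:
Final state: m=-3, x=-4
Before step 4 (NEG(x)): m=-3, x=4
Before step 3 (SUB(m, x)): m=1, x=4
Before step 2 (INC(m)): m=0, x=4
Before step 1 (SUB(x, m)): m=0, x=4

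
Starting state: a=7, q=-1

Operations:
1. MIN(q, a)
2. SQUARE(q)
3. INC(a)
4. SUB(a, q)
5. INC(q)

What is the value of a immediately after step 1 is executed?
a = 7

Tracing a through execution:
Initial: a = 7
After step 1 (MIN(q, a)): a = 7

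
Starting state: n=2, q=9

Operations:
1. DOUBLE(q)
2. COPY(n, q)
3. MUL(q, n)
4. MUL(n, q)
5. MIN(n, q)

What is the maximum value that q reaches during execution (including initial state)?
324

Values of q at each step:
Initial: q = 9
After step 1: q = 18
After step 2: q = 18
After step 3: q = 324 ← maximum
After step 4: q = 324
After step 5: q = 324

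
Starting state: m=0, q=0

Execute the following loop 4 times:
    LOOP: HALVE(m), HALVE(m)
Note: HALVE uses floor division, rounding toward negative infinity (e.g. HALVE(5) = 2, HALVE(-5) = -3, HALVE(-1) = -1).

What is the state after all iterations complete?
m=0, q=0

Iteration trace:
Start: m=0, q=0
After iteration 1: m=0, q=0
After iteration 2: m=0, q=0
After iteration 3: m=0, q=0
After iteration 4: m=0, q=0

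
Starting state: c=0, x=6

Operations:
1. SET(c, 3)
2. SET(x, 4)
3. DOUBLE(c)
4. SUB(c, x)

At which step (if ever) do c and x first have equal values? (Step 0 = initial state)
Never

c and x never become equal during execution.

Comparing values at each step:
Initial: c=0, x=6
After step 1: c=3, x=6
After step 2: c=3, x=4
After step 3: c=6, x=4
After step 4: c=2, x=4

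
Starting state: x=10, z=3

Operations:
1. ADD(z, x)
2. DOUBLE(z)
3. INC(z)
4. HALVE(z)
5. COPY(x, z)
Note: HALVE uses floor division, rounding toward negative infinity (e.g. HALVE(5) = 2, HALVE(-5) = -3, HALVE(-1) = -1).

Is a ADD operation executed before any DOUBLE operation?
Yes

First ADD: step 1
First DOUBLE: step 2
Since 1 < 2, ADD comes first.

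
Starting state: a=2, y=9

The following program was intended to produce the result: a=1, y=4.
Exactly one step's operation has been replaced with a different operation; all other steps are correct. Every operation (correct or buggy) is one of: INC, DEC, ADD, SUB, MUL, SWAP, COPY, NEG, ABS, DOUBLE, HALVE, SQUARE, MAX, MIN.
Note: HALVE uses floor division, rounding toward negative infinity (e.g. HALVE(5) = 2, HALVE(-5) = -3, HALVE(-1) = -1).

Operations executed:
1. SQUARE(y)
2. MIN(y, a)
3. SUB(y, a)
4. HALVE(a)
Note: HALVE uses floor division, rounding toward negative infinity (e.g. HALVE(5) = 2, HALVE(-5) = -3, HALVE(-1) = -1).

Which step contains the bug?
Step 3

Trace with buggy code:
Initial: a=2, y=9
After step 1: a=2, y=81
After step 2: a=2, y=2
After step 3: a=2, y=0
After step 4: a=1, y=0
Actual final a=1, y=0 ≠ expected a=1, y=4.
Step 3 is the only position where a single-operation replacement can produce the expected result.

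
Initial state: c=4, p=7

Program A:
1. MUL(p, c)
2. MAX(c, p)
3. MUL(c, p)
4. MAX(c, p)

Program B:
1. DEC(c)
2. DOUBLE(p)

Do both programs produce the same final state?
No

Program A final state: c=784, p=28
Program B final state: c=3, p=14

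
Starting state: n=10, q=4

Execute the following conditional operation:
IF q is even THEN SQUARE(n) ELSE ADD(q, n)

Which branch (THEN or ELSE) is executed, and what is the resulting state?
Branch: THEN, Final state: n=100, q=4

Evaluating condition: q is even
Condition is True, so THEN branch executes
After SQUARE(n): n=100, q=4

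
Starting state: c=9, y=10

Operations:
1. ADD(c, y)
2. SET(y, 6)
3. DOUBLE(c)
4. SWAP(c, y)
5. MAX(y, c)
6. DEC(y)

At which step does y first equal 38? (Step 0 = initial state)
Step 4

Tracing y:
Initial: y = 10
After step 1: y = 10
After step 2: y = 6
After step 3: y = 6
After step 4: y = 38 ← first occurrence
After step 5: y = 38
After step 6: y = 37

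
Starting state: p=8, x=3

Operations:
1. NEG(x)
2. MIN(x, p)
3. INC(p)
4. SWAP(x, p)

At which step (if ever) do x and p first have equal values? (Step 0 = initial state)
Never

x and p never become equal during execution.

Comparing values at each step:
Initial: x=3, p=8
After step 1: x=-3, p=8
After step 2: x=-3, p=8
After step 3: x=-3, p=9
After step 4: x=9, p=-3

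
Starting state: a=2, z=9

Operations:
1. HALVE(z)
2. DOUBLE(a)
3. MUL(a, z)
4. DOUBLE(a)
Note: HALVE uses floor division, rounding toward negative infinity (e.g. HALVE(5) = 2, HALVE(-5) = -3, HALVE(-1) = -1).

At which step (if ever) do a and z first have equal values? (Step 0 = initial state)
Step 2

a and z first become equal after step 2.

Comparing values at each step:
Initial: a=2, z=9
After step 1: a=2, z=4
After step 2: a=4, z=4 ← equal!
After step 3: a=16, z=4
After step 4: a=32, z=4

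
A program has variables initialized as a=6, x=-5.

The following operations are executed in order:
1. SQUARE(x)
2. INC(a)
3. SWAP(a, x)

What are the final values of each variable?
{a: 25, x: 7}

Step-by-step execution:
Initial: a=6, x=-5
After step 1 (SQUARE(x)): a=6, x=25
After step 2 (INC(a)): a=7, x=25
After step 3 (SWAP(a, x)): a=25, x=7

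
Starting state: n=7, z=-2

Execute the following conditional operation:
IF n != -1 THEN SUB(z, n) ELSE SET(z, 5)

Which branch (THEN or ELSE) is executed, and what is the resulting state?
Branch: THEN, Final state: n=7, z=-9

Evaluating condition: n != -1
n = 7
Condition is True, so THEN branch executes
After SUB(z, n): n=7, z=-9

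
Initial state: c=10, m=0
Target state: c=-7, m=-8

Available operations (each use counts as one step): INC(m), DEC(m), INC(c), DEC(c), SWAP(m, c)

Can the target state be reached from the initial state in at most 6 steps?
No

The target state cannot be reached within 6 steps.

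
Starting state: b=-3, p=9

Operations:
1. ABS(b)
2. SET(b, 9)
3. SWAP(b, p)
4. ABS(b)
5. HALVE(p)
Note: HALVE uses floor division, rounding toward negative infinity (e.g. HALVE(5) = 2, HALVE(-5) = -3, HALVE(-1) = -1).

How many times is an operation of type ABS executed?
2

Counting ABS operations:
Step 1: ABS(b) ← ABS
Step 4: ABS(b) ← ABS
Total: 2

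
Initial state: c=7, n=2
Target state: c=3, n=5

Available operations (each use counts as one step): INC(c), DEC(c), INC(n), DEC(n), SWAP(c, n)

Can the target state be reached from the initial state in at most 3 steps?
No

The target state cannot be reached within 3 steps.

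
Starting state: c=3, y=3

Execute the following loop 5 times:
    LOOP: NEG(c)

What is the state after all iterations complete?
c=-3, y=3

Iteration trace:
Start: c=3, y=3
After iteration 1: c=-3, y=3
After iteration 2: c=3, y=3
After iteration 3: c=-3, y=3
After iteration 4: c=3, y=3
After iteration 5: c=-3, y=3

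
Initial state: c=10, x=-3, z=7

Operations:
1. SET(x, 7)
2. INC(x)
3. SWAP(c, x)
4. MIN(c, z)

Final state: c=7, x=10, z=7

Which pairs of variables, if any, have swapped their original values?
None

Comparing initial and final values:
x: -3 → 10
z: 7 → 7
c: 10 → 7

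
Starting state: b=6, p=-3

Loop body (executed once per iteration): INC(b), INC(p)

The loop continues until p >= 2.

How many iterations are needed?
5

Tracing iterations:
Initial: b=6, p=-3
After iteration 1: b=7, p=-2
After iteration 2: b=8, p=-1
After iteration 3: b=9, p=0
After iteration 4: b=10, p=1
After iteration 5: b=11, p=2
p >= 2 now holds, so the loop exits after 5 iterations.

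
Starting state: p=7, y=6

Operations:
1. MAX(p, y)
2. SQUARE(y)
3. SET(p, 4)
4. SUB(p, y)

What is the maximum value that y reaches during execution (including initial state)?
36

Values of y at each step:
Initial: y = 6
After step 1: y = 6
After step 2: y = 36 ← maximum
After step 3: y = 36
After step 4: y = 36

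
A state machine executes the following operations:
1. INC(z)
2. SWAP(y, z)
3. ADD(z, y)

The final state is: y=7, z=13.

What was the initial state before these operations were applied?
y=6, z=6

Working backwards:
Final state: y=7, z=13
Before step 3 (ADD(z, y)): y=7, z=6
Before step 2 (SWAP(y, z)): y=6, z=7
Before step 1 (INC(z)): y=6, z=6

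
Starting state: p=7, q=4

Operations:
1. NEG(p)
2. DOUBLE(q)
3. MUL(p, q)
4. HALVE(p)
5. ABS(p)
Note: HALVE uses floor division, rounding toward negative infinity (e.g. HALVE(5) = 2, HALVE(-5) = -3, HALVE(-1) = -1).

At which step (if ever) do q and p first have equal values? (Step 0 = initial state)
Never

q and p never become equal during execution.

Comparing values at each step:
Initial: q=4, p=7
After step 1: q=4, p=-7
After step 2: q=8, p=-7
After step 3: q=8, p=-56
After step 4: q=8, p=-28
After step 5: q=8, p=28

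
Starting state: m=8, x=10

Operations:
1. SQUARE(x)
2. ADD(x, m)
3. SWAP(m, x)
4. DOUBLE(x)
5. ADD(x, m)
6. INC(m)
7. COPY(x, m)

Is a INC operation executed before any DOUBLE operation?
No

First INC: step 6
First DOUBLE: step 4
Since 6 > 4, DOUBLE comes first.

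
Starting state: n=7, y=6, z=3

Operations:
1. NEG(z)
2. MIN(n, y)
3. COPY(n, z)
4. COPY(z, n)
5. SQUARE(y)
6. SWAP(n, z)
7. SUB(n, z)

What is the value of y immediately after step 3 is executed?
y = 6

Tracing y through execution:
Initial: y = 6
After step 1 (NEG(z)): y = 6
After step 2 (MIN(n, y)): y = 6
After step 3 (COPY(n, z)): y = 6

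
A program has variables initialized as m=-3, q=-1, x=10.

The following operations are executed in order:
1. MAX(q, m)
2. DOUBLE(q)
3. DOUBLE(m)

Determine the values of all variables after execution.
{m: -6, q: -2, x: 10}

Step-by-step execution:
Initial: m=-3, q=-1, x=10
After step 1 (MAX(q, m)): m=-3, q=-1, x=10
After step 2 (DOUBLE(q)): m=-3, q=-2, x=10
After step 3 (DOUBLE(m)): m=-6, q=-2, x=10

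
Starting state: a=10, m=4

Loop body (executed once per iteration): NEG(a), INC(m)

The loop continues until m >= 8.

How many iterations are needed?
4

Tracing iterations:
Initial: a=10, m=4
After iteration 1: a=-10, m=5
After iteration 2: a=10, m=6
After iteration 3: a=-10, m=7
After iteration 4: a=10, m=8
m >= 8 now holds, so the loop exits after 4 iterations.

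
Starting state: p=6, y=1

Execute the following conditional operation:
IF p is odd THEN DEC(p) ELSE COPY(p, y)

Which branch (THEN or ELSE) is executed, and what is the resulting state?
Branch: ELSE, Final state: p=1, y=1

Evaluating condition: p is odd
Condition is False, so ELSE branch executes
After COPY(p, y): p=1, y=1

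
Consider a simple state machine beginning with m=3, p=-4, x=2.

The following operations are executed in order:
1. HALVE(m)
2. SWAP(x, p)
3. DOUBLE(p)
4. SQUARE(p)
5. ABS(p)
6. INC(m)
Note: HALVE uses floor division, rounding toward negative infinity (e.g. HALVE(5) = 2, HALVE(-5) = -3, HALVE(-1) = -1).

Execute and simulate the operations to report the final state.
{m: 2, p: 16, x: -4}

Step-by-step execution:
Initial: m=3, p=-4, x=2
After step 1 (HALVE(m)): m=1, p=-4, x=2
After step 2 (SWAP(x, p)): m=1, p=2, x=-4
After step 3 (DOUBLE(p)): m=1, p=4, x=-4
After step 4 (SQUARE(p)): m=1, p=16, x=-4
After step 5 (ABS(p)): m=1, p=16, x=-4
After step 6 (INC(m)): m=2, p=16, x=-4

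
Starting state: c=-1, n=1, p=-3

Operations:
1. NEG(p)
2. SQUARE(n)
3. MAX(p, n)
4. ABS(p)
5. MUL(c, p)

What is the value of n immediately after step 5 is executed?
n = 1

Tracing n through execution:
Initial: n = 1
After step 1 (NEG(p)): n = 1
After step 2 (SQUARE(n)): n = 1
After step 3 (MAX(p, n)): n = 1
After step 4 (ABS(p)): n = 1
After step 5 (MUL(c, p)): n = 1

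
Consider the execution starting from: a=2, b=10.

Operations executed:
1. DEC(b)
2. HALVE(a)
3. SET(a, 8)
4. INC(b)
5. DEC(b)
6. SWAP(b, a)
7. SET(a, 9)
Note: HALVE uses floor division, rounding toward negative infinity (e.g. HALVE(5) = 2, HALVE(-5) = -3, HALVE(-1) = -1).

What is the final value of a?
a = 9

Tracing execution:
Step 1: DEC(b) → a = 2
Step 2: HALVE(a) → a = 1
Step 3: SET(a, 8) → a = 8
Step 4: INC(b) → a = 8
Step 5: DEC(b) → a = 8
Step 6: SWAP(b, a) → a = 9
Step 7: SET(a, 9) → a = 9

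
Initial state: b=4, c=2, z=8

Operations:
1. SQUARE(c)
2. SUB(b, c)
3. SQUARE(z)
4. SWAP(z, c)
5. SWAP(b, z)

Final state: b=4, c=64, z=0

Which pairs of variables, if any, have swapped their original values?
None

Comparing initial and final values:
b: 4 → 4
z: 8 → 0
c: 2 → 64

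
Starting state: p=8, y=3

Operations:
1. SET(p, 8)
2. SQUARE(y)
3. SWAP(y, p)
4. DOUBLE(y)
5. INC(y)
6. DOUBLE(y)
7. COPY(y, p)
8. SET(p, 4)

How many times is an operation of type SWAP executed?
1

Counting SWAP operations:
Step 3: SWAP(y, p) ← SWAP
Total: 1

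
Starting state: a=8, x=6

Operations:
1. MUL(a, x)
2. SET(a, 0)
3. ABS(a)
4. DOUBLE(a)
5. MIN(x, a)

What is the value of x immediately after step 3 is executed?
x = 6

Tracing x through execution:
Initial: x = 6
After step 1 (MUL(a, x)): x = 6
After step 2 (SET(a, 0)): x = 6
After step 3 (ABS(a)): x = 6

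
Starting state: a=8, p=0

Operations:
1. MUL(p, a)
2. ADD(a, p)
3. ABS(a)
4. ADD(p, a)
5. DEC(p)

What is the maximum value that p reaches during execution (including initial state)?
8

Values of p at each step:
Initial: p = 0
After step 1: p = 0
After step 2: p = 0
After step 3: p = 0
After step 4: p = 8 ← maximum
After step 5: p = 7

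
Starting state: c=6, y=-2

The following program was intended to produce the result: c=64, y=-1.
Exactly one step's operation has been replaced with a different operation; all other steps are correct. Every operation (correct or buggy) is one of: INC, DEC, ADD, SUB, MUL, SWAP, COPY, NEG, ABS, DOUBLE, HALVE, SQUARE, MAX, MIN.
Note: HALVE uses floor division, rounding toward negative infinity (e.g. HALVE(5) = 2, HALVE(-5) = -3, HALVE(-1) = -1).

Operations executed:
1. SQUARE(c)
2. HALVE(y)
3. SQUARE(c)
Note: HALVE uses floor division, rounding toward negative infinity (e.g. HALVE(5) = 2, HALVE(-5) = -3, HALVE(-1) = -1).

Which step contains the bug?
Step 1

Trace with buggy code:
Initial: c=6, y=-2
After step 1: c=36, y=-2
After step 2: c=36, y=-1
After step 3: c=1296, y=-1
Actual final c=1296, y=-1 ≠ expected c=64, y=-1.
Step 1 is the only position where a single-operation replacement can produce the expected result.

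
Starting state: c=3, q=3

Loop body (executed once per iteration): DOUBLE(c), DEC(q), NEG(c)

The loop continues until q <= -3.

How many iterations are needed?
6

Tracing iterations:
Initial: c=3, q=3
After iteration 1: c=-6, q=2
After iteration 2: c=12, q=1
After iteration 3: c=-24, q=0
After iteration 4: c=48, q=-1
After iteration 5: c=-96, q=-2
After iteration 6: c=192, q=-3
q <= -3 now holds, so the loop exits after 6 iterations.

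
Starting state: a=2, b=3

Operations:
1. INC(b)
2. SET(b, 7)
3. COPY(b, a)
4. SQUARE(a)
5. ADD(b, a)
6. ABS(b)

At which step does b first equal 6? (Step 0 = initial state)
Step 5

Tracing b:
Initial: b = 3
After step 1: b = 4
After step 2: b = 7
After step 3: b = 2
After step 4: b = 2
After step 5: b = 6 ← first occurrence
After step 6: b = 6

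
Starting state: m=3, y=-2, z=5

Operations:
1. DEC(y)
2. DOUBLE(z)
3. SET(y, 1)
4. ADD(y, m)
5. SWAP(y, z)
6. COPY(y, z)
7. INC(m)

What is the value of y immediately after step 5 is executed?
y = 10

Tracing y through execution:
Initial: y = -2
After step 1 (DEC(y)): y = -3
After step 2 (DOUBLE(z)): y = -3
After step 3 (SET(y, 1)): y = 1
After step 4 (ADD(y, m)): y = 4
After step 5 (SWAP(y, z)): y = 10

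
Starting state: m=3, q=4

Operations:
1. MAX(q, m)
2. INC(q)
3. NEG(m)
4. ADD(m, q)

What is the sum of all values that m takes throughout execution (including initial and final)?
8

Values of m at each step:
Initial: m = 3
After step 1: m = 3
After step 2: m = 3
After step 3: m = -3
After step 4: m = 2
Sum = 3 + 3 + 3 + -3 + 2 = 8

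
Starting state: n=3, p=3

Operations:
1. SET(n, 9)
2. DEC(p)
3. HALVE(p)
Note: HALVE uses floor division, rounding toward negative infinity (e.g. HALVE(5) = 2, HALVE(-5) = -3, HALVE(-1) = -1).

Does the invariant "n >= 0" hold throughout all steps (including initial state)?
Yes

The invariant holds at every step.

State at each step:
Initial: n=3, p=3
After step 1: n=9, p=3
After step 2: n=9, p=2
After step 3: n=9, p=1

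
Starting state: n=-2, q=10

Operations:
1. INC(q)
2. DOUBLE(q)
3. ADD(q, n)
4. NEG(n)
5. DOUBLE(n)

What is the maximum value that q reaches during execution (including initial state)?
22

Values of q at each step:
Initial: q = 10
After step 1: q = 11
After step 2: q = 22 ← maximum
After step 3: q = 20
After step 4: q = 20
After step 5: q = 20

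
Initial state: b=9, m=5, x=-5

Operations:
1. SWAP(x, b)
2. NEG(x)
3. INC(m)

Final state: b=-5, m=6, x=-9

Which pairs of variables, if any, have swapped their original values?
None

Comparing initial and final values:
b: 9 → -5
x: -5 → -9
m: 5 → 6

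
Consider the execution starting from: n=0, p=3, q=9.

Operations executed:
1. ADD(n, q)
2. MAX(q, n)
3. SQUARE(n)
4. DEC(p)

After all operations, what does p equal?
p = 2

Tracing execution:
Step 1: ADD(n, q) → p = 3
Step 2: MAX(q, n) → p = 3
Step 3: SQUARE(n) → p = 3
Step 4: DEC(p) → p = 2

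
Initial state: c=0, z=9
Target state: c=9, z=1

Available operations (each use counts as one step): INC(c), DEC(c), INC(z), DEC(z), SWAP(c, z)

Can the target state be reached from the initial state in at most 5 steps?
Yes

Path (2 steps): INC(c) → SWAP(c, z)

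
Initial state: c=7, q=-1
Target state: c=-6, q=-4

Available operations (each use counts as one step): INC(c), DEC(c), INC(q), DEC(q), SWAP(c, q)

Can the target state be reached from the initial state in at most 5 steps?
No

The target state cannot be reached within 5 steps.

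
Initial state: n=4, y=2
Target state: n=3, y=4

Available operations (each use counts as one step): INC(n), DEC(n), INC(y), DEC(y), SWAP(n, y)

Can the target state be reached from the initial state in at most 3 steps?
Yes

Path (2 steps): INC(y) → SWAP(n, y)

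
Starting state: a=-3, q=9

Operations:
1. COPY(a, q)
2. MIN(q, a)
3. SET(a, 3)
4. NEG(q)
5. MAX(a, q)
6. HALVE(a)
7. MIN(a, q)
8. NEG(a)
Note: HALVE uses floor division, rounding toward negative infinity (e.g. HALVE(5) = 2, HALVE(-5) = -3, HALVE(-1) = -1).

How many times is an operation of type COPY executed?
1

Counting COPY operations:
Step 1: COPY(a, q) ← COPY
Total: 1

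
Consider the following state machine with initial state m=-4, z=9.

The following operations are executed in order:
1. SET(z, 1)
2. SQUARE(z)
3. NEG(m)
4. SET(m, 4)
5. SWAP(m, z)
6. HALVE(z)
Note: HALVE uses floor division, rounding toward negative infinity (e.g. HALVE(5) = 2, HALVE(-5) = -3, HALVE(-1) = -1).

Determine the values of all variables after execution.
{m: 1, z: 2}

Step-by-step execution:
Initial: m=-4, z=9
After step 1 (SET(z, 1)): m=-4, z=1
After step 2 (SQUARE(z)): m=-4, z=1
After step 3 (NEG(m)): m=4, z=1
After step 4 (SET(m, 4)): m=4, z=1
After step 5 (SWAP(m, z)): m=1, z=4
After step 6 (HALVE(z)): m=1, z=2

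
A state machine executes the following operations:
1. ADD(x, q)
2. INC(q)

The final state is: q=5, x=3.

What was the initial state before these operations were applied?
q=4, x=-1

Working backwards:
Final state: q=5, x=3
Before step 2 (INC(q)): q=4, x=3
Before step 1 (ADD(x, q)): q=4, x=-1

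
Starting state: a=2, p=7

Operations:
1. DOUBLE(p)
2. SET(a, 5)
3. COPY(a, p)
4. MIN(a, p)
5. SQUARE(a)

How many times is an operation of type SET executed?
1

Counting SET operations:
Step 2: SET(a, 5) ← SET
Total: 1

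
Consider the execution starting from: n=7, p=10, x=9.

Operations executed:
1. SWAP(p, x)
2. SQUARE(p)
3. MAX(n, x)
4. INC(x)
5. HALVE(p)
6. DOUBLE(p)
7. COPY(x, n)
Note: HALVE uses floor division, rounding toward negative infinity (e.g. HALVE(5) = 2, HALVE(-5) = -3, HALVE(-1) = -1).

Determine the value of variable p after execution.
p = 80

Tracing execution:
Step 1: SWAP(p, x) → p = 9
Step 2: SQUARE(p) → p = 81
Step 3: MAX(n, x) → p = 81
Step 4: INC(x) → p = 81
Step 5: HALVE(p) → p = 40
Step 6: DOUBLE(p) → p = 80
Step 7: COPY(x, n) → p = 80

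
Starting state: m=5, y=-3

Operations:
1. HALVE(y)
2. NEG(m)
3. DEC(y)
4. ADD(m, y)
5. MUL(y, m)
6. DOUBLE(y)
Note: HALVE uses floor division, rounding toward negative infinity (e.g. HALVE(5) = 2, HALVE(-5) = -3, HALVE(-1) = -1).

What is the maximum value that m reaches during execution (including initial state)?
5

Values of m at each step:
Initial: m = 5 ← maximum
After step 1: m = 5
After step 2: m = -5
After step 3: m = -5
After step 4: m = -8
After step 5: m = -8
After step 6: m = -8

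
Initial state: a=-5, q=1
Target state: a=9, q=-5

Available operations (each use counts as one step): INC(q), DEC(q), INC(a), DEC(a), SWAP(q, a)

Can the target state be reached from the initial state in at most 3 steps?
No

The target state cannot be reached within 3 steps.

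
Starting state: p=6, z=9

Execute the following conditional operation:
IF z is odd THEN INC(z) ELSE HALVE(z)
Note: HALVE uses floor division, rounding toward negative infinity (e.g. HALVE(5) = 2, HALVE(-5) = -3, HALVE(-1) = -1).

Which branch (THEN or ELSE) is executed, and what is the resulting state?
Branch: THEN, Final state: p=6, z=10

Evaluating condition: z is odd
Condition is True, so THEN branch executes
After INC(z): p=6, z=10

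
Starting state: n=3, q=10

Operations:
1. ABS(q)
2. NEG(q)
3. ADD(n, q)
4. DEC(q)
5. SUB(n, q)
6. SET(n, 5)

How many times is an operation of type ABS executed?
1

Counting ABS operations:
Step 1: ABS(q) ← ABS
Total: 1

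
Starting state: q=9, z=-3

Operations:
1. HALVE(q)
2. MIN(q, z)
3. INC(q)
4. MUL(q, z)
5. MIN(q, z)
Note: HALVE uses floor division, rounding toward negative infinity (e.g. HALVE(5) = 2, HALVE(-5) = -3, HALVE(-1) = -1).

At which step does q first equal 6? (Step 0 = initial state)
Step 4

Tracing q:
Initial: q = 9
After step 1: q = 4
After step 2: q = -3
After step 3: q = -2
After step 4: q = 6 ← first occurrence
After step 5: q = -3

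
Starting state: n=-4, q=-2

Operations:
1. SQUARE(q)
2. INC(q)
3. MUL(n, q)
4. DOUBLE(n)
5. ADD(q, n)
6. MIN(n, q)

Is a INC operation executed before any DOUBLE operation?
Yes

First INC: step 2
First DOUBLE: step 4
Since 2 < 4, INC comes first.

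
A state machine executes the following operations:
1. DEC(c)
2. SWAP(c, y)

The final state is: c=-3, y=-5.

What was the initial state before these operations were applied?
c=-4, y=-3

Working backwards:
Final state: c=-3, y=-5
Before step 2 (SWAP(c, y)): c=-5, y=-3
Before step 1 (DEC(c)): c=-4, y=-3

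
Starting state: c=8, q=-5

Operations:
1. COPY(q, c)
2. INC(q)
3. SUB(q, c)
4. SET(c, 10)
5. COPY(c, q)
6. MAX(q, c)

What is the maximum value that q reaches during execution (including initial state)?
9

Values of q at each step:
Initial: q = -5
After step 1: q = 8
After step 2: q = 9 ← maximum
After step 3: q = 1
After step 4: q = 1
After step 5: q = 1
After step 6: q = 1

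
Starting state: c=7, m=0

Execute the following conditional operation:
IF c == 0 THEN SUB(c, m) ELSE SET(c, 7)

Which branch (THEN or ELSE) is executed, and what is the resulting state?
Branch: ELSE, Final state: c=7, m=0

Evaluating condition: c == 0
c = 7
Condition is False, so ELSE branch executes
After SET(c, 7): c=7, m=0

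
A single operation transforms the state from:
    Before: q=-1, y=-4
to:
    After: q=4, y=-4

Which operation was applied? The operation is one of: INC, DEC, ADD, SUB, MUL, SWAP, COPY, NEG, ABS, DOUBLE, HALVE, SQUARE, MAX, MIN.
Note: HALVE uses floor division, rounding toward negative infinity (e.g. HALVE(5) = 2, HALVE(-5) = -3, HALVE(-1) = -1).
MUL(q, y)

Analyzing the change:
Before: q=-1, y=-4
After: q=4, y=-4
Variable q changed from -1 to 4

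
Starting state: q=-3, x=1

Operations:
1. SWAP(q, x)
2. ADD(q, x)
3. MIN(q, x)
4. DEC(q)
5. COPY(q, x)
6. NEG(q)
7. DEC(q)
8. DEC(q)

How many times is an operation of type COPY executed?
1

Counting COPY operations:
Step 5: COPY(q, x) ← COPY
Total: 1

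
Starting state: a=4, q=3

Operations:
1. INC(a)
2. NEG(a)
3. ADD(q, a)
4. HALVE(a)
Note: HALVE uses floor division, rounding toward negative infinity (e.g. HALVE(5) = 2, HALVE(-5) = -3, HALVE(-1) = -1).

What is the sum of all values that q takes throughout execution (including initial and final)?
5

Values of q at each step:
Initial: q = 3
After step 1: q = 3
After step 2: q = 3
After step 3: q = -2
After step 4: q = -2
Sum = 3 + 3 + 3 + -2 + -2 = 5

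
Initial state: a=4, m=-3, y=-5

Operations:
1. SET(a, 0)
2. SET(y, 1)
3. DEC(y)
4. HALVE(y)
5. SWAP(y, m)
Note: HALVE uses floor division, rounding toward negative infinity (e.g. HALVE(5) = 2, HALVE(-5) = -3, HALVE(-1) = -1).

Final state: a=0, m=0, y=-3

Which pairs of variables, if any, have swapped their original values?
None

Comparing initial and final values:
m: -3 → 0
y: -5 → -3
a: 4 → 0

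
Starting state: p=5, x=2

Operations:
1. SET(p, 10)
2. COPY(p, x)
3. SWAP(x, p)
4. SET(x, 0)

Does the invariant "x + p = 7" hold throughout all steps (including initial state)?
No, violated after step 1

The invariant is violated after step 1.

State at each step:
Initial: p=5, x=2
After step 1: p=10, x=2
After step 2: p=2, x=2
After step 3: p=2, x=2
After step 4: p=2, x=0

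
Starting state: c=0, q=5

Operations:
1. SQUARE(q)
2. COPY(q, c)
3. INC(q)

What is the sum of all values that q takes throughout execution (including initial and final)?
31

Values of q at each step:
Initial: q = 5
After step 1: q = 25
After step 2: q = 0
After step 3: q = 1
Sum = 5 + 25 + 0 + 1 = 31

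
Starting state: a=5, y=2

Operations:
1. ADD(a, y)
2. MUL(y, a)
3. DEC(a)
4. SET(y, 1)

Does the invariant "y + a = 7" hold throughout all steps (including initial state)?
No, violated after step 1

The invariant is violated after step 1.

State at each step:
Initial: a=5, y=2
After step 1: a=7, y=2
After step 2: a=7, y=14
After step 3: a=6, y=14
After step 4: a=6, y=1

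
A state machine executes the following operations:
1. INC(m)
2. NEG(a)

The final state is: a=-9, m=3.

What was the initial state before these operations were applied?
a=9, m=2

Working backwards:
Final state: a=-9, m=3
Before step 2 (NEG(a)): a=9, m=3
Before step 1 (INC(m)): a=9, m=2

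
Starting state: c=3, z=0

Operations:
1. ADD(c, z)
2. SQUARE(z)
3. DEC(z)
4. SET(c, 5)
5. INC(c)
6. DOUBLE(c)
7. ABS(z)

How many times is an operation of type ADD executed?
1

Counting ADD operations:
Step 1: ADD(c, z) ← ADD
Total: 1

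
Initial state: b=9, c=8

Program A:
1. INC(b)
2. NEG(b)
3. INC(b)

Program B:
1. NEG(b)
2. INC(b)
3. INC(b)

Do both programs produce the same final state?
No

Program A final state: b=-9, c=8
Program B final state: b=-7, c=8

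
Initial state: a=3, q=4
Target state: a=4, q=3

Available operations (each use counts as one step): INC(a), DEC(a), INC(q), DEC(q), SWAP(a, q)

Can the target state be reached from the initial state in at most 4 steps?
Yes

Path (1 step): SWAP(a, q)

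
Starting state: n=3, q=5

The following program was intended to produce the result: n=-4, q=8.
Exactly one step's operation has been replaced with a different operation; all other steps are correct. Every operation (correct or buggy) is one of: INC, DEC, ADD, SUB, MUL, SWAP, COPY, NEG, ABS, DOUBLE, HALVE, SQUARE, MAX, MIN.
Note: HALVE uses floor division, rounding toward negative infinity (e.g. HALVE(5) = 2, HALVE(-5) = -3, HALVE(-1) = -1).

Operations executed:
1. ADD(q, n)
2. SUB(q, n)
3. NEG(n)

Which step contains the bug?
Step 2

Trace with buggy code:
Initial: n=3, q=5
After step 1: n=3, q=8
After step 2: n=3, q=5
After step 3: n=-3, q=5
Actual final n=-3, q=5 ≠ expected n=-4, q=8.
Step 2 is the only position where a single-operation replacement can produce the expected result.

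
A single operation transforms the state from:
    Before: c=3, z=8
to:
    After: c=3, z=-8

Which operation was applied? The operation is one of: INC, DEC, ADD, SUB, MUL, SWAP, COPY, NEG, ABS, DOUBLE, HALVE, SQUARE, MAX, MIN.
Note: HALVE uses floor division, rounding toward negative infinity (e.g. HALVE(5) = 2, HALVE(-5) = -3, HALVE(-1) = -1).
NEG(z)

Analyzing the change:
Before: c=3, z=8
After: c=3, z=-8
Variable z changed from 8 to -8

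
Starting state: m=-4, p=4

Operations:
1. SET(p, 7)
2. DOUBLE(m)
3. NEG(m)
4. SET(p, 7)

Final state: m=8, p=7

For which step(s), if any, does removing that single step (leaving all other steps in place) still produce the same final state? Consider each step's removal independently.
Step(s) 1, 4

Testing removal of each single step:
Without step 1: final = m=8, p=7 (same)
Without step 2: final = m=4, p=7 (different)
Without step 3: final = m=-8, p=7 (different)
Without step 4: final = m=8, p=7 (same)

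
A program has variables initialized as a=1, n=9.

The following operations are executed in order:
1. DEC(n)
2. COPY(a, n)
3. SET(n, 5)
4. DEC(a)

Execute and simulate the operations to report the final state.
{a: 7, n: 5}

Step-by-step execution:
Initial: a=1, n=9
After step 1 (DEC(n)): a=1, n=8
After step 2 (COPY(a, n)): a=8, n=8
After step 3 (SET(n, 5)): a=8, n=5
After step 4 (DEC(a)): a=7, n=5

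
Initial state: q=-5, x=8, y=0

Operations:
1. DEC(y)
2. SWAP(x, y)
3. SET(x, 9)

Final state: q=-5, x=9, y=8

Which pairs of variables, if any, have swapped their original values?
None

Comparing initial and final values:
y: 0 → 8
x: 8 → 9
q: -5 → -5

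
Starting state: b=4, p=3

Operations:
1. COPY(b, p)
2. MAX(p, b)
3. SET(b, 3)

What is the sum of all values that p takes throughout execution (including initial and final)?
12

Values of p at each step:
Initial: p = 3
After step 1: p = 3
After step 2: p = 3
After step 3: p = 3
Sum = 3 + 3 + 3 + 3 = 12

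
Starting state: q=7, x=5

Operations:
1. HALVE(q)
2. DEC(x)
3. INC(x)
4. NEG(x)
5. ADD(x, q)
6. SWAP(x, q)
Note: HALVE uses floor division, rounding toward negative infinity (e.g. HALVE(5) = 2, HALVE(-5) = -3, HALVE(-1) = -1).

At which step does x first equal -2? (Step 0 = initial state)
Step 5

Tracing x:
Initial: x = 5
After step 1: x = 5
After step 2: x = 4
After step 3: x = 5
After step 4: x = -5
After step 5: x = -2 ← first occurrence
After step 6: x = 3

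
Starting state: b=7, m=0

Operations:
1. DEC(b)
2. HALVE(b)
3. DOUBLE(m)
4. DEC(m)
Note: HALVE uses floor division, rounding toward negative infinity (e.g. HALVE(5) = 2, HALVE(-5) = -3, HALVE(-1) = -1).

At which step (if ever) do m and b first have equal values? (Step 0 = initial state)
Never

m and b never become equal during execution.

Comparing values at each step:
Initial: m=0, b=7
After step 1: m=0, b=6
After step 2: m=0, b=3
After step 3: m=0, b=3
After step 4: m=-1, b=3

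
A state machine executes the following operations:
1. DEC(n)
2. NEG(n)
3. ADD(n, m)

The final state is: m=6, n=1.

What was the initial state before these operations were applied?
m=6, n=6

Working backwards:
Final state: m=6, n=1
Before step 3 (ADD(n, m)): m=6, n=-5
Before step 2 (NEG(n)): m=6, n=5
Before step 1 (DEC(n)): m=6, n=6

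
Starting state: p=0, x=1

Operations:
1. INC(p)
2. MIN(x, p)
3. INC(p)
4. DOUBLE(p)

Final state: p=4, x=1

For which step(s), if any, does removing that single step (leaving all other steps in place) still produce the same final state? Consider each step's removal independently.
Step(s) 2

Testing removal of each single step:
Without step 1: final = p=2, x=0 (different)
Without step 2: final = p=4, x=1 (same)
Without step 3: final = p=2, x=1 (different)
Without step 4: final = p=2, x=1 (different)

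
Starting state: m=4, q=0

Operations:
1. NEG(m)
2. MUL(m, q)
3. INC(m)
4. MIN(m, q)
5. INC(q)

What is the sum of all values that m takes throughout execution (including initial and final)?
1

Values of m at each step:
Initial: m = 4
After step 1: m = -4
After step 2: m = 0
After step 3: m = 1
After step 4: m = 0
After step 5: m = 0
Sum = 4 + -4 + 0 + 1 + 0 + 0 = 1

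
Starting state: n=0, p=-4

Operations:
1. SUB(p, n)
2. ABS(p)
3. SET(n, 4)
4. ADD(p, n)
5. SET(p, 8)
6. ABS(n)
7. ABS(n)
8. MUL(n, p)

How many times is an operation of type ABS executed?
3

Counting ABS operations:
Step 2: ABS(p) ← ABS
Step 6: ABS(n) ← ABS
Step 7: ABS(n) ← ABS
Total: 3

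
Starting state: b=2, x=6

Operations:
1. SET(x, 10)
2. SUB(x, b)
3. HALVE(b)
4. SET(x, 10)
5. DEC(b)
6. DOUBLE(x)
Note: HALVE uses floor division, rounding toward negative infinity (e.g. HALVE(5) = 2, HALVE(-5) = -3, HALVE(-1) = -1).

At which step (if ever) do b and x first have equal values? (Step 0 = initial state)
Never

b and x never become equal during execution.

Comparing values at each step:
Initial: b=2, x=6
After step 1: b=2, x=10
After step 2: b=2, x=8
After step 3: b=1, x=8
After step 4: b=1, x=10
After step 5: b=0, x=10
After step 6: b=0, x=20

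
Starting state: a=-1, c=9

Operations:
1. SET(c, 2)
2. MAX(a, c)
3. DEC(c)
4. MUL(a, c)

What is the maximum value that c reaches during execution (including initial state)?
9

Values of c at each step:
Initial: c = 9 ← maximum
After step 1: c = 2
After step 2: c = 2
After step 3: c = 1
After step 4: c = 1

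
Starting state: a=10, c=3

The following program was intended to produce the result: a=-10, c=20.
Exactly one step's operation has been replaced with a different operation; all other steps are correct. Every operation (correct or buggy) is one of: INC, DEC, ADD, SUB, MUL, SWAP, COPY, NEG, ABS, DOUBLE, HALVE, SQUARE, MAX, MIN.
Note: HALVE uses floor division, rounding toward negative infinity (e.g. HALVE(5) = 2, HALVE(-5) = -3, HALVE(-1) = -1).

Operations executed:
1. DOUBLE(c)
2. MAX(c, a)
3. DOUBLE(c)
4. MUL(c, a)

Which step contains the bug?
Step 4

Trace with buggy code:
Initial: a=10, c=3
After step 1: a=10, c=6
After step 2: a=10, c=10
After step 3: a=10, c=20
After step 4: a=10, c=200
Actual final a=10, c=200 ≠ expected a=-10, c=20.
Step 4 is the only position where a single-operation replacement can produce the expected result.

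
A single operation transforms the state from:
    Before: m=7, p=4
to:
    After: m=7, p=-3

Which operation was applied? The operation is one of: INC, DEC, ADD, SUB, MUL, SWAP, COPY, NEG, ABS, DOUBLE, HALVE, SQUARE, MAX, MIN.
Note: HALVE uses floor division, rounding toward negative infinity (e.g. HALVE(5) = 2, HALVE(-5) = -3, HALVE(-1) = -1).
SUB(p, m)

Analyzing the change:
Before: m=7, p=4
After: m=7, p=-3
Variable p changed from 4 to -3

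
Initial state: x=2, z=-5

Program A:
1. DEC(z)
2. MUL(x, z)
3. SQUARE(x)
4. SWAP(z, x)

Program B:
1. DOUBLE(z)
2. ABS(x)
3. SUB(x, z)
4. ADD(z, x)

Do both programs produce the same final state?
No

Program A final state: x=-6, z=144
Program B final state: x=12, z=2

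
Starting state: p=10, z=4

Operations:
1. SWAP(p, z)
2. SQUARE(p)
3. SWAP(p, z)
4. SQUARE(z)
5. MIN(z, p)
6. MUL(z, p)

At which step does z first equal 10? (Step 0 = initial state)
Step 1

Tracing z:
Initial: z = 4
After step 1: z = 10 ← first occurrence
After step 2: z = 10
After step 3: z = 16
After step 4: z = 256
After step 5: z = 10
After step 6: z = 100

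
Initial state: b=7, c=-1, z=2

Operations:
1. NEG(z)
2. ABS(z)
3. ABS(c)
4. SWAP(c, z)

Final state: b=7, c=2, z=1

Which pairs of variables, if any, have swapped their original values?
None

Comparing initial and final values:
b: 7 → 7
c: -1 → 2
z: 2 → 1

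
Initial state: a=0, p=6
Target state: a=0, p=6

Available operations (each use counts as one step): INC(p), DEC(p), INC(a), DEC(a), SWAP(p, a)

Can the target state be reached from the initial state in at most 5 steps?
Yes

Path (0 steps): 0 steps (already at target)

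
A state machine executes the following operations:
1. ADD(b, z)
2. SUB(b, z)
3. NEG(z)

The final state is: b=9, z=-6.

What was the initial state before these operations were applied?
b=9, z=6

Working backwards:
Final state: b=9, z=-6
Before step 3 (NEG(z)): b=9, z=6
Before step 2 (SUB(b, z)): b=15, z=6
Before step 1 (ADD(b, z)): b=9, z=6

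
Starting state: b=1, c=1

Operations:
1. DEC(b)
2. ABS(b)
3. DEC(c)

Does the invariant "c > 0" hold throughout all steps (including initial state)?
No, violated after step 3

The invariant is violated after step 3.

State at each step:
Initial: b=1, c=1
After step 1: b=0, c=1
After step 2: b=0, c=1
After step 3: b=0, c=0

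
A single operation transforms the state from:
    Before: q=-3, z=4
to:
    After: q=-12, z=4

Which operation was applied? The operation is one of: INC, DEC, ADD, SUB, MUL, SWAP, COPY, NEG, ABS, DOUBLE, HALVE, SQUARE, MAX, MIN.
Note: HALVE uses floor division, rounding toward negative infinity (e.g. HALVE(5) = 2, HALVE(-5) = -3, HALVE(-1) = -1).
MUL(q, z)

Analyzing the change:
Before: q=-3, z=4
After: q=-12, z=4
Variable q changed from -3 to -12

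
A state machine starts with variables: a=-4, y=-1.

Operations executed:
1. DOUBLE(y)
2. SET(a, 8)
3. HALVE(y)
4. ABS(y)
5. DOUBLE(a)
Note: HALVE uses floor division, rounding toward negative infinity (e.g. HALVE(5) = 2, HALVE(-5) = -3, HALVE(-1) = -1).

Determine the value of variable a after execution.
a = 16

Tracing execution:
Step 1: DOUBLE(y) → a = -4
Step 2: SET(a, 8) → a = 8
Step 3: HALVE(y) → a = 8
Step 4: ABS(y) → a = 8
Step 5: DOUBLE(a) → a = 16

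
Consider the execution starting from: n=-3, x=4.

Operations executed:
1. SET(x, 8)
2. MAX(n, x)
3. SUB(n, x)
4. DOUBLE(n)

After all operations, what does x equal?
x = 8

Tracing execution:
Step 1: SET(x, 8) → x = 8
Step 2: MAX(n, x) → x = 8
Step 3: SUB(n, x) → x = 8
Step 4: DOUBLE(n) → x = 8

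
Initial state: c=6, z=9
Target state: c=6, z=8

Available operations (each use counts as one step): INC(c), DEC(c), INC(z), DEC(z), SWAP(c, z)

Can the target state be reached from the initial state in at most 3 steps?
Yes

Path (1 step): DEC(z)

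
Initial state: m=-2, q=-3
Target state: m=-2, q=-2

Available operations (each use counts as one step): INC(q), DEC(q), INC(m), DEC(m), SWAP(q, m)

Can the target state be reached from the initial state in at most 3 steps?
Yes

Path (1 step): INC(q)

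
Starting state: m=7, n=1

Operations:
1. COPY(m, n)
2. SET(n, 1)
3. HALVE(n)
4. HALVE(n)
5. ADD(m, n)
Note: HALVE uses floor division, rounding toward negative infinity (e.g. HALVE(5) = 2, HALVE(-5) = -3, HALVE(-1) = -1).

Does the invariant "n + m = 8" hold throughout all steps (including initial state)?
No, violated after step 1

The invariant is violated after step 1.

State at each step:
Initial: m=7, n=1
After step 1: m=1, n=1
After step 2: m=1, n=1
After step 3: m=1, n=0
After step 4: m=1, n=0
After step 5: m=1, n=0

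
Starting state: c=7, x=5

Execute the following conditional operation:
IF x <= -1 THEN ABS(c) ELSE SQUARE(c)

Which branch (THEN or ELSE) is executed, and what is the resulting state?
Branch: ELSE, Final state: c=49, x=5

Evaluating condition: x <= -1
x = 5
Condition is False, so ELSE branch executes
After SQUARE(c): c=49, x=5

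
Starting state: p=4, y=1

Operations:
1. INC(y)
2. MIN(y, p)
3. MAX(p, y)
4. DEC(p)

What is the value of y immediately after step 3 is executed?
y = 2

Tracing y through execution:
Initial: y = 1
After step 1 (INC(y)): y = 2
After step 2 (MIN(y, p)): y = 2
After step 3 (MAX(p, y)): y = 2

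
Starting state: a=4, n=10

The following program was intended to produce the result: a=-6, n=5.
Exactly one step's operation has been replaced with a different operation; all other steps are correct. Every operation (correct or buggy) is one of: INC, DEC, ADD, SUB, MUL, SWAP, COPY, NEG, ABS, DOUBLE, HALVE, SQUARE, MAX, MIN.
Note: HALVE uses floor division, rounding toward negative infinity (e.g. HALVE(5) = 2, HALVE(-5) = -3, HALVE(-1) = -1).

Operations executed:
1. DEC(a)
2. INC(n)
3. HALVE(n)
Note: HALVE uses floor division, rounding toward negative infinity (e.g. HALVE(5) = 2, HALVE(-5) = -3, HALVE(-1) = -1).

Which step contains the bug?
Step 1

Trace with buggy code:
Initial: a=4, n=10
After step 1: a=3, n=10
After step 2: a=3, n=11
After step 3: a=3, n=5
Actual final a=3, n=5 ≠ expected a=-6, n=5.
Step 1 is the only position where a single-operation replacement can produce the expected result.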